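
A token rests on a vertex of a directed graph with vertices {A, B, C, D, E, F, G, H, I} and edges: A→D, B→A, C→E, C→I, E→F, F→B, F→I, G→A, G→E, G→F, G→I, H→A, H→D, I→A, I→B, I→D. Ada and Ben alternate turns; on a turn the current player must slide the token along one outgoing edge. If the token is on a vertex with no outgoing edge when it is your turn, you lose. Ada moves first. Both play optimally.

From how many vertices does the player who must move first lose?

Positions with no move are L. A position that does have a move is losing for the player to move precisely when every available move leads to a winning position for the opponent. Fill in the labels:
Every edge goes from a vertex to one that appears earlier in the order D, A, B, I, F, E, C, H, G, so processing vertices in that order labels each vertex after all of its successors.
D: no outgoing edge → L
A: W (go to D, an L position)
B: L (sole option A(W) is W)
I: W (go to B, an L position)
F: W (go to B, an L position)
E: L (sole option F(W) is W)
C: W (go to E, an L position)
H: W (go to D, an L position)
G: W (go to E, an L position)
The L vertices are B, D, E; that is 3 in all.

3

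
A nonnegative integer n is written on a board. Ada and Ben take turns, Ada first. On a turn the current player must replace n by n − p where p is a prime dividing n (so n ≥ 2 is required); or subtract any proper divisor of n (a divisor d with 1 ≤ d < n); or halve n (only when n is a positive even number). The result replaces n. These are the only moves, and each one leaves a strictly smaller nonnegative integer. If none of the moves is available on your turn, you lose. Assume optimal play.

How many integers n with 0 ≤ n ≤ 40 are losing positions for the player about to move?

10

Work bottom-up. With no move the player to move loses. Otherwise the position is W if at least one move leads to an L position for the opponent, and L if every move leads to a W.
n=0: no move → L
n=1: no move → L
n=2: W (go to 0, an L position)
n=3: W (go to 0, an L position)
n=4: L (options 2(W), 3(W) are all W)
n=5: W (go to 0, an L position)
n=6: W (go to 4, an L position)
n=7: W (go to 0, an L position)
n=8: W (go to 4, an L position)
n=9: L (options 6(W), 8(W) are all W)
n=10: W (go to 9, an L position)
n=11: W (go to 0, an L position)
n=12: W (go to 9, an L position)
n=13: W (go to 0, an L position)
n=14: L (options 7(W), 12(W), 13(W) are all W)
n=15: W (go to 14, an L position)
n=16: W (go to 14, an L position)
n=17: W (go to 0, an L position)
n=18: W (go to 9, an L position)
n=19: W (go to 0, an L position)
n=20: L (options 10(W), 15(W), 16(W), 18(W), 19(W) are all W)
n=21: W (go to 14, an L position)
n=22: W (go to 20, an L position)
n=23: W (go to 0, an L position)
n=24: W (go to 20, an L position)
n=25: W (go to 20, an L position)
n=26: L (options 13(W), 24(W), 25(W) are all W)
n=27: W (go to 26, an L position)
n=28: W (go to 14, an L position)
n=29: W (go to 0, an L position)
n=30: W (go to 20, an L position)
n=31: W (go to 0, an L position)
n=32: L (options 16(W), 24(W), 28(W), 30(W), 31(W) are all W)
n=33: W (go to 32, an L position)
n=34: W (go to 32, an L position)
n=35: L (options 28(W), 30(W), 34(W) are all W)
n=36: W (go to 32, an L position)
n=37: W (go to 0, an L position)
n=38: L (options 19(W), 36(W), 37(W) are all W)
n=39: W (go to 26, an L position)
n=40: W (go to 20, an L position)
L entries with 0 ≤ n ≤ 40: n = 0, 1, 4, 9, 14, 20, 26, 32, 35, 38; that makes 10.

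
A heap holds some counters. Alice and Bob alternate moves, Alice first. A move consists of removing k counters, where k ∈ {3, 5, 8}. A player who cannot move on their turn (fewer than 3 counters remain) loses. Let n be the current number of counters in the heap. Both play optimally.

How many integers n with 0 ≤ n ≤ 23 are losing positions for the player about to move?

8

Positions with no move are L. A position that does have a move is losing for the player to move precisely when every available move leads to a winning position for the opponent. Fill in the labels:
n=0: no move → L
n=1: no move → L
n=2: no move → L
n=3: →0(L), so W
n=4: →1(L), so W
n=5: →2(L), so W
n=6: →1(L), so W
n=7: →2(L), so W
n=8: →0(L), so W
n=9: →1(L), so W
n=10: →2(L), so W
n=11: →8(W), 6(W), 3(W) — all W, so L
n=12: →9(W), 7(W), 4(W) — all W, so L
n=13: →10(W), 8(W), 5(W) — all W, so L
n=14: →11(L), so W
n=15: →12(L), so W
n=16: →13(L), so W
n=17: →12(L), so W
n=18: →13(L), so W
n=19: →11(L), so W
n=20: →12(L), so W
n=21: →13(L), so W
n=22: →19(W), 17(W), 14(W) — all W, so L
n=23: →20(W), 18(W), 15(W) — all W, so L
L entries with 0 ≤ n ≤ 23: n = 0, 1, 2, 11, 12, 13, 22, 23; that makes 8.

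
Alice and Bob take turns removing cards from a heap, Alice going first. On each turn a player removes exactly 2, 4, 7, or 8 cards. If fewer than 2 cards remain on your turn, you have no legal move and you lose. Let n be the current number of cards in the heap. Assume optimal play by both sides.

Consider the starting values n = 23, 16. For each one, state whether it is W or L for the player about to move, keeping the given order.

23: L, 16: W

Label each position W (a win for the player to move) or L (a loss). A position with no legal move is L; any other position is W exactly when some move reaches an L, and L when every move reaches a W.
n=0: no move → L
n=1: no move → L
n=2: →0(L), so W
n=3: →1(L), so W
n=4: →0(L), so W
n=5: →1(L), so W
n=6: →4(W), 2(W) — all W, so L
n=7: →0(L), so W
n=8: →6(L), so W
n=9: →1(L), so W
n=10: →6(L), so W
n=11: →9(W), 7(W), 4(W), 3(W) — all W, so L
n=12: →10(W), 8(W), 5(W), 4(W) — all W, so L
n=13: →11(L), so W
n=14: →12(L), so W
n=15: →11(L), so W
n=16: →12(L), so W
n=17: →15(W), 13(W), 10(W), 9(W) — all W, so L
n=18: →11(L), so W
n=19: →17(L), so W
n=20: →12(L), so W
n=21: →17(L), so W
n=22: →20(W), 18(W), 15(W), 14(W) — all W, so L
n=23: →21(W), 19(W), 16(W), 15(W) — all W, so L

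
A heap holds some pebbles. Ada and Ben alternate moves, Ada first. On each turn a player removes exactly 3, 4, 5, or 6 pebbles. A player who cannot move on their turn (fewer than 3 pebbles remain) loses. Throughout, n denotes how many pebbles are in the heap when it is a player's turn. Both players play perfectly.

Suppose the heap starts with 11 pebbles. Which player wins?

Classify positions by backward induction: terminal positions (no move available) are L. From any other position, the mover wins iff some move reaches an L.
n=0: no move → L
n=1: no move → L
n=2: no move → L
n=3: reaches L-position 0 → W
n=4: reaches L-position 1 → W
n=5: reaches L-position 2 → W
n=6: reaches L-position 2 → W
n=7: reaches L-position 2 → W
n=8: reaches L-position 2 → W
n=9: only reaches 6(W), 5(W), 4(W), 3(W), all W → L
n=10: only reaches 7(W), 6(W), 5(W), 4(W), all W → L
n=11: only reaches 8(W), 7(W), 6(W), 5(W), all W → L
The starting position 11 is L: whatever Ada does, the opponent receives a W position.

Ben wins.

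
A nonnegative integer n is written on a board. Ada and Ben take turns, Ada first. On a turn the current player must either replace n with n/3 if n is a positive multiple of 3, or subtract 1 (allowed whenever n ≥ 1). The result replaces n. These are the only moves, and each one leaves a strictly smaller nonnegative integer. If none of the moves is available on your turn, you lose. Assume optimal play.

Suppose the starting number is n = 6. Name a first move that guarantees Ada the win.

Positions with no move are L. A position that does have a move is losing for the player to move precisely when every available move leads to a winning position for the opponent. Fill in the labels:
n=0: no move → L
n=1: can move to 0, which is L ⇒ W
n=2: the only move is to 1(W), a W ⇒ L
n=3: can move to 2, which is L ⇒ W
n=4: the only move is to 3(W), a W ⇒ L
n=5: can move to 4, which is L ⇒ W
n=6: can move to 2, which is L ⇒ W
From 6, the L positions reachable in one move are: 2.

Move to 2.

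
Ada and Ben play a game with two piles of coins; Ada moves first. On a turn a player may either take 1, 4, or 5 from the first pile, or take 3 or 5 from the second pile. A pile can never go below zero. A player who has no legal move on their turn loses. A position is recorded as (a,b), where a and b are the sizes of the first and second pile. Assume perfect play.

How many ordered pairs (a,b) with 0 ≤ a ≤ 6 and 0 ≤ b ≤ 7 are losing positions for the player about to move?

16

Use the standard recursion: the mover loses at a terminal position; elsewhere, the mover wins exactly when some move hands the opponent an L position.
Every move lowers a or b (never raises either), so fill the grid row by row in increasing a, and left to right within a row: each cell's successors are then already labelled.
      b=0  b=1  b=2  b=3  b=4  b=5  b=6  b=7
a=0:    L    L    L    W    W    W    W    W
a=1:    W    W    W    L    L    L    W    W
a=2:    L    L    L    W    W    W    W    W
a=3:    W    W    W    L    L    L    W    W
a=4:    W    W    W    W    W    W    L    L
a=5:    W    W    W    W    W    W    W    W
a=6:    W    W    W    W    W    W    L    L
Cells with no legal move (terminal, hence L): (0,0), (0,1), (0,2).
The remaining L cells, each justified by listing all of its moves:
(1,3): moves to (0,3)(W), (1,0)(W); every one is W ⇒ L
(1,4): moves to (0,4)(W), (1,1)(W); every one is W ⇒ L
(1,5): moves to (0,5)(W), (1,2)(W), (1,0)(W); every one is W ⇒ L
(2,0): the only move is to (1,0)(W), a W ⇒ L
(2,1): the only move is to (1,1)(W), a W ⇒ L
(2,2): the only move is to (1,2)(W), a W ⇒ L
(3,3): moves to (2,3)(W), (3,0)(W); every one is W ⇒ L
(3,4): moves to (2,4)(W), (3,1)(W); every one is W ⇒ L
(3,5): moves to (2,5)(W), (3,2)(W), (3,0)(W); every one is W ⇒ L
(4,6): moves to (3,6)(W), (0,6)(W), (4,3)(W), (4,1)(W); every one is W ⇒ L
(4,7): moves to (3,7)(W), (0,7)(W), (4,4)(W), (4,2)(W); every one is W ⇒ L
(6,6): moves to (5,6)(W), (2,6)(W), (1,6)(W), (6,3)(W), (6,1)(W); every one is W ⇒ L
(6,7): moves to (5,7)(W), (2,7)(W), (1,7)(W), (6,4)(W), (6,2)(W); every one is W ⇒ L
Every other cell has at least one move into one of the L cells above, so it is W.
L cells per row: a=0: 3, a=1: 3, a=2: 3, a=3: 3, a=4: 2, a=5: 0, a=6: 2; total 16.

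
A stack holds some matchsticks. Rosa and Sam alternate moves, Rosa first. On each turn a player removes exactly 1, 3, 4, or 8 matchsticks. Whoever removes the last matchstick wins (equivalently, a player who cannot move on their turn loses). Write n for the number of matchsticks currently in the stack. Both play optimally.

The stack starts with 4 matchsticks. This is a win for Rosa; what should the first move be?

Compute win/loss labels from the base case upward. A position with no move is L. Any other position is W if it can reach an L in one move, else L.
n=0: no move → L
n=1: →0(L), so W
n=2: →1(W) only, which is W, so L
n=3: →2(L), so W
n=4: →0(L), so W
From 4, the L positions reachable in one move are: 0.

Remove 4, leaving 0.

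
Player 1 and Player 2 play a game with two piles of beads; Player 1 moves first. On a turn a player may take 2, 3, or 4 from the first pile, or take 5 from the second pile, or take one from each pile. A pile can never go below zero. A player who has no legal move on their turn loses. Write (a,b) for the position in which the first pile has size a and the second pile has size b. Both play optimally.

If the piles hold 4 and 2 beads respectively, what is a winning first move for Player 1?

Classify positions by backward induction: terminal positions (no move available) are L. From any other position, the mover wins iff some move reaches an L.
No move ever increases a pile, so every position that can arise here has a ≤ 4 and b ≤ 2; it is enough to label the cells with 0 ≤ a ≤ 4 and 0 ≤ b ≤ 2.
Every move lowers a or b (never raises either), so fill the grid row by row in increasing a, and left to right within a row: each cell's successors are then already labelled.
      b=0  b=1  b=2
a=0:    L    L    L
a=1:    L    W    W
a=2:    W    W    W
a=3:    W    W    W
a=4:    W    W    W
Cells with no legal move (terminal, hence L): (0,0), (0,1), (0,2), (1,0).
Every other cell has at least one move into one of the L cells above, so it is W.
From (4,2), the L positions reachable in one move are: (0,2).

Move to (0,2).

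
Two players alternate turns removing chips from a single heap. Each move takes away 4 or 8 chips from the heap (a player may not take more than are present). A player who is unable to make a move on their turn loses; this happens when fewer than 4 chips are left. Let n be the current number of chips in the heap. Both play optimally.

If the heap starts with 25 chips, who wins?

Use the standard recursion: the mover loses at a terminal position; elsewhere, the mover wins exactly when some move hands the opponent an L position.
n=0: no move → L
n=1: no move → L
n=2: no move → L
n=3: no move → L
n=4: →0(L), so W
n=5: →1(L), so W
n=6: →2(L), so W
n=7: →3(L), so W
n=8: →0(L), so W
n=9: →1(L), so W
n=10: →2(L), so W
n=11: →3(L), so W
n=12: →8(W), 4(W) — all W, so L
n=13: →9(W), 5(W) — all W, so L
n=14: →10(W), 6(W) — all W, so L
n=15: →11(W), 7(W) — all W, so L
n=16: →12(L), so W
n=17: →13(L), so W
n=18: →14(L), so W
n=19: →15(L), so W
n=20: →12(L), so W
n=21: →13(L), so W
n=22: →14(L), so W
n=23: →15(L), so W
n=24: →20(W), 16(W) — all W, so L
n=25: →21(W), 17(W) — all W, so L
The starting position 25 is L: whatever the player to move does, the opponent receives a W position.

The second player wins.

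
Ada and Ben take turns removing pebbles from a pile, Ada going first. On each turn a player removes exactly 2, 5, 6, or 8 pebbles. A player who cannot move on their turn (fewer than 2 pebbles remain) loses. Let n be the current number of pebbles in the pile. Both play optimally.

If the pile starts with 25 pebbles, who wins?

Classify positions by backward induction: terminal positions (no move available) are L. From any other position, the mover wins iff some move reaches an L.
n=0: no move → L
n=1: no move → L
n=2: can move to 0, which is L ⇒ W
n=3: can move to 1, which is L ⇒ W
n=4: the only move is to 2(W), a W ⇒ L
n=5: can move to 0, which is L ⇒ W
n=6: can move to 4, which is L ⇒ W
n=7: can move to 1, which is L ⇒ W
n=8: can move to 0, which is L ⇒ W
n=9: can move to 4, which is L ⇒ W
n=10: can move to 4, which is L ⇒ W
n=11: moves to 9(W), 6(W), 5(W), 3(W); every one is W ⇒ L
n=12: can move to 4, which is L ⇒ W
n=13: can move to 11, which is L ⇒ W
n=14: moves to 12(W), 9(W), 8(W), 6(W); every one is W ⇒ L
n=15: moves to 13(W), 10(W), 9(W), 7(W); every one is W ⇒ L
n=16: can move to 14, which is L ⇒ W
n=17: can move to 15, which is L ⇒ W
n=18: moves to 16(W), 13(W), 12(W), 10(W); every one is W ⇒ L
n=19: can move to 14, which is L ⇒ W
n=20: can move to 18, which is L ⇒ W
n=21: can move to 15, which is L ⇒ W
n=22: can move to 14, which is L ⇒ W
n=23: can move to 18, which is L ⇒ W
n=24: can move to 18, which is L ⇒ W
n=25: moves to 23(W), 20(W), 19(W), 17(W); every one is W ⇒ L
Every move from 25 reaches a W position, so the mover loses.

Ben wins.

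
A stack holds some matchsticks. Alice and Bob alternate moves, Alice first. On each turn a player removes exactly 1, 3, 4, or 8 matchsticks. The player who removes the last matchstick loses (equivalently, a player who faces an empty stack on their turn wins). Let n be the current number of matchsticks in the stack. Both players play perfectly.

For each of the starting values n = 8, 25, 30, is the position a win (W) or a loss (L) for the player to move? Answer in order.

8: L, 25: W, 30: W

Compute win/loss labels from the base case upward. A position with no move is W. Any other position is W if it can reach an L in one move, else L.
n=0: no move; the opponent has just taken the last matchstick and therefore loses → W
n=1: the only move is to 0(W), a W ⇒ L
n=2: can move to 1, which is L ⇒ W
n=3: moves to 2(W), 0(W); every one is W ⇒ L
n=4: can move to 3, which is L ⇒ W
n=5: can move to 1, which is L ⇒ W
n=6: can move to 3, which is L ⇒ W
n=7: can move to 3, which is L ⇒ W
n=8: moves to 7(W), 5(W), 4(W), 0(W); every one is W ⇒ L
n=9: can move to 8, which is L ⇒ W
n=10: moves to 9(W), 7(W), 6(W), 2(W); every one is W ⇒ L
n=11: can move to 10, which is L ⇒ W
n=12: can move to 8, which is L ⇒ W
n=13: can move to 10, which is L ⇒ W
n=14: can move to 10, which is L ⇒ W
n=15: moves to 14(W), 12(W), 11(W), 7(W); every one is W ⇒ L
n=16: can move to 15, which is L ⇒ W
n=17: moves to 16(W), 14(W), 13(W), 9(W); every one is W ⇒ L
n=18: can move to 17, which is L ⇒ W
n=19: can move to 15, which is L ⇒ W
n=20: can move to 17, which is L ⇒ W
n=21: can move to 17, which is L ⇒ W
n=22: moves to 21(W), 19(W), 18(W), 14(W); every one is W ⇒ L
n=23: can move to 22, which is L ⇒ W
n=24: moves to 23(W), 21(W), 20(W), 16(W); every one is W ⇒ L
n=25: can move to 24, which is L ⇒ W
n=26: can move to 22, which is L ⇒ W
n=27: can move to 24, which is L ⇒ W
n=28: can move to 24, which is L ⇒ W
n=29: moves to 28(W), 26(W), 25(W), 21(W); every one is W ⇒ L
n=30: can move to 29, which is L ⇒ W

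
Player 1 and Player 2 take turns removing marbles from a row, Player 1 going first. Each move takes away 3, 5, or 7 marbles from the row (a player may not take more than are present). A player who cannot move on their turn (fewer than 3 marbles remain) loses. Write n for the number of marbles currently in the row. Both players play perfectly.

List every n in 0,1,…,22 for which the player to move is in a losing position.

Work bottom-up. With no move the player to move loses. Otherwise the position is W if at least one move leads to an L position for the opponent, and L if every move leads to a W.
n=0: no move → L
n=1: no move → L
n=2: no move → L
n=3: reaches L-position 0 → W
n=4: reaches L-position 1 → W
n=5: reaches L-position 2 → W
n=6: reaches L-position 1 → W
n=7: reaches L-position 2 → W
n=8: reaches L-position 1 → W
n=9: reaches L-position 2 → W
n=10: only reaches 7(W), 5(W), 3(W), all W → L
n=11: only reaches 8(W), 6(W), 4(W), all W → L
n=12: only reaches 9(W), 7(W), 5(W), all W → L
n=13: reaches L-position 10 → W
n=14: reaches L-position 11 → W
n=15: reaches L-position 12 → W
n=16: reaches L-position 11 → W
n=17: reaches L-position 12 → W
n=18: reaches L-position 11 → W
n=19: reaches L-position 12 → W
n=20: only reaches 17(W), 15(W), 13(W), all W → L
n=21: only reaches 18(W), 16(W), 14(W), all W → L
n=22: only reaches 19(W), 17(W), 15(W), all W → L
The losing starting values of n are exactly the entries labelled L in this table (9 of them).

0, 1, 2, 10, 11, 12, 20, 21, 22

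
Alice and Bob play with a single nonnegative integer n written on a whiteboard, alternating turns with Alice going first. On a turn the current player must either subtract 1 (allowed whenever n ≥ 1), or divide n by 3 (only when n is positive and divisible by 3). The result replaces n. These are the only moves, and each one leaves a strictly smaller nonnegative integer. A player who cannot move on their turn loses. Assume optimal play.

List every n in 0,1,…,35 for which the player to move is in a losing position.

Classify positions by backward induction: terminal positions (no move available) are L. From any other position, the mover wins iff some move reaches an L.
n=0: no move → L
n=1: can move to 0, which is L ⇒ W
n=2: the only move is to 1(W), a W ⇒ L
n=3: can move to 2, which is L ⇒ W
n=4: the only move is to 3(W), a W ⇒ L
n=5: can move to 4, which is L ⇒ W
n=6: can move to 2, which is L ⇒ W
n=7: the only move is to 6(W), a W ⇒ L
n=8: can move to 7, which is L ⇒ W
n=9: moves to 3(W), 8(W); every one is W ⇒ L
n=10: can move to 9, which is L ⇒ W
n=11: the only move is to 10(W), a W ⇒ L
n=12: can move to 4, which is L ⇒ W
n=13: the only move is to 12(W), a W ⇒ L
n=14: can move to 13, which is L ⇒ W
n=15: moves to 5(W), 14(W); every one is W ⇒ L
n=16: can move to 15, which is L ⇒ W
n=17: the only move is to 16(W), a W ⇒ L
n=18: can move to 17, which is L ⇒ W
n=19: the only move is to 18(W), a W ⇒ L
n=20: can move to 19, which is L ⇒ W
n=21: can move to 7, which is L ⇒ W
n=22: the only move is to 21(W), a W ⇒ L
n=23: can move to 22, which is L ⇒ W
n=24: moves to 8(W), 23(W); every one is W ⇒ L
n=25: can move to 24, which is L ⇒ W
n=26: the only move is to 25(W), a W ⇒ L
n=27: can move to 9, which is L ⇒ W
n=28: the only move is to 27(W), a W ⇒ L
n=29: can move to 28, which is L ⇒ W
n=30: moves to 10(W), 29(W); every one is W ⇒ L
n=31: can move to 30, which is L ⇒ W
n=32: the only move is to 31(W), a W ⇒ L
n=33: can move to 11, which is L ⇒ W
n=34: the only move is to 33(W), a W ⇒ L
n=35: can move to 34, which is L ⇒ W
Reading off the rows marked L gives the requested list; there are 17 such values of n.

0, 2, 4, 7, 9, 11, 13, 15, 17, 19, 22, 24, 26, 28, 30, 32, 34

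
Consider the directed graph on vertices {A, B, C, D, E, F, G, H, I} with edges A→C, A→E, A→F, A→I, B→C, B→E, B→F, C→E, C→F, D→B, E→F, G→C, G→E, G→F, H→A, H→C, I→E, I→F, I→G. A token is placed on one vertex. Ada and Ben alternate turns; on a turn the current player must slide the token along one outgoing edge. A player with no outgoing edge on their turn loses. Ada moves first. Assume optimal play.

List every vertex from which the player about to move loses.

D, F, H

Build the W/L table. Terminal = L. A non-terminal position is W if it has a move to some L; otherwise it is L.
Every edge goes from a vertex to one that appears earlier in the order F, E, C, B, G, D, I, A, H, so processing vertices in that order labels each vertex after all of its successors.
F: no outgoing edge → L
E: W (go to F, an L position)
C: W (go to F, an L position)
B: W (go to F, an L position)
G: W (go to F, an L position)
D: L (sole option B(W) is W)
I: W (go to F, an L position)
A: W (go to F, an L position)
H: L (options A(W), C(W) are all W)
Reading off the rows marked L gives the requested list; there are 3 such vertices.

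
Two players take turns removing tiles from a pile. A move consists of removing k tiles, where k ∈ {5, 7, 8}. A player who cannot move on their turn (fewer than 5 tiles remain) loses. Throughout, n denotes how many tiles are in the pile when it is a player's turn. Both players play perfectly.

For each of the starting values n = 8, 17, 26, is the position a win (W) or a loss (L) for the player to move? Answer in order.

Label each position W (a win for the player to move) or L (a loss). A position with no legal move is L; any other position is W exactly when some move reaches an L, and L when every move reaches a W.
n=0: no move → L
n=1: no move → L
n=2: no move → L
n=3: no move → L
n=4: no move → L
n=5: W (go to 0, an L position)
n=6: W (go to 1, an L position)
n=7: W (go to 2, an L position)
n=8: W (go to 3, an L position)
n=9: W (go to 4, an L position)
n=10: W (go to 3, an L position)
n=11: W (go to 4, an L position)
n=12: W (go to 4, an L position)
n=13: L (options 8(W), 6(W), 5(W) are all W)
n=14: L (options 9(W), 7(W), 6(W) are all W)
n=15: L (options 10(W), 8(W), 7(W) are all W)
n=16: L (options 11(W), 9(W), 8(W) are all W)
n=17: L (options 12(W), 10(W), 9(W) are all W)
n=18: W (go to 13, an L position)
n=19: W (go to 14, an L position)
n=20: W (go to 15, an L position)
n=21: W (go to 16, an L position)
n=22: W (go to 17, an L position)
n=23: W (go to 16, an L position)
n=24: W (go to 17, an L position)
n=25: W (go to 17, an L position)
n=26: L (options 21(W), 19(W), 18(W) are all W)

8: W, 17: L, 26: L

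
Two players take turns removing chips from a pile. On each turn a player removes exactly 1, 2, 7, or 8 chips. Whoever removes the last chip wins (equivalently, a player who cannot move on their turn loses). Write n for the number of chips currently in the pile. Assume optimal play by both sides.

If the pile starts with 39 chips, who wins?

Compute win/loss labels from the base case upward. A position with no move is L. Any other position is W if it can reach an L in one move, else L.
n=0: no move → L
n=1: reaches L-position 0 → W
n=2: reaches L-position 0 → W
n=3: only reaches 2(W), 1(W), all W → L
n=4: reaches L-position 3 → W
n=5: reaches L-position 3 → W
n=6: only reaches 5(W), 4(W), all W → L
n=7: reaches L-position 6 → W
n=8: reaches L-position 6 → W
n=9: only reaches 8(W), 7(W), 2(W), 1(W), all W → L
n=10: reaches L-position 9 → W
n=11: reaches L-position 9 → W
n=12: only reaches 11(W), 10(W), 5(W), 4(W), all W → L
n=13: reaches L-position 12 → W
n=14: reaches L-position 12 → W
n=15: only reaches 14(W), 13(W), 8(W), 7(W), all W → L
n=16: reaches L-position 15 → W
n=17: reaches L-position 15 → W
n=18: only reaches 17(W), 16(W), 11(W), 10(W), all W → L
n=19: reaches L-position 18 → W
n=20: reaches L-position 18 → W
n=21: only reaches 20(W), 19(W), 14(W), 13(W), all W → L
n=22: reaches L-position 21 → W
n=23: reaches L-position 21 → W
n=24: only reaches 23(W), 22(W), 17(W), 16(W), all W → L
n=25: reaches L-position 24 → W
n=26: reaches L-position 24 → W
n=27: only reaches 26(W), 25(W), 20(W), 19(W), all W → L
n=28: reaches L-position 27 → W
n=29: reaches L-position 27 → W
n=30: only reaches 29(W), 28(W), 23(W), 22(W), all W → L
n=31: reaches L-position 30 → W
n=32: reaches L-position 30 → W
n=33: only reaches 32(W), 31(W), 26(W), 25(W), all W → L
n=34: reaches L-position 33 → W
n=35: reaches L-position 33 → W
n=36: only reaches 35(W), 34(W), 29(W), 28(W), all W → L
n=37: reaches L-position 36 → W
n=38: reaches L-position 36 → W
n=39: only reaches 38(W), 37(W), 32(W), 31(W), all W → L
Every move from 39 reaches a W position, so the mover loses.

The second player wins.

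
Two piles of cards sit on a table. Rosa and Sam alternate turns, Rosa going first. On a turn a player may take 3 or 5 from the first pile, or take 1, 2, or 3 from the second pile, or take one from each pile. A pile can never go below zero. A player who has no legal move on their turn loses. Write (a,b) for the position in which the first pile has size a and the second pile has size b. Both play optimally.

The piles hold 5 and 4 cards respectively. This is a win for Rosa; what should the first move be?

Move to (2,4).

Positions with no move are L. A position that does have a move is losing for the player to move precisely when every available move leads to a winning position for the opponent. Fill in the labels:
No move ever increases a pile, so every position that can arise here has a ≤ 5 and b ≤ 4; it is enough to label the cells with 0 ≤ a ≤ 5 and 0 ≤ b ≤ 4.
Every move lowers a or b (never raises either), so fill the grid row by row in increasing a, and left to right within a row: each cell's successors are then already labelled.
      b=0  b=1  b=2  b=3  b=4
a=0:    L    W    W    W    L
a=1:    L    W    W    W    L
a=2:    L    W    W    W    L
a=3:    W    W    L    W    W
a=4:    W    L    W    W    W
a=5:    W    L    W    W    W
Cells with no legal move (terminal, hence L): (0,0), (1,0), (2,0).
The remaining L cells, each justified by listing all of its moves:
(0,4): →(0,3)(W), (0,2)(W), (0,1)(W) — all W, so L
(1,4): →(1,3)(W), (1,2)(W), (1,1)(W), (0,3)(W) — all W, so L
(2,4): →(2,3)(W), (2,2)(W), (2,1)(W), (1,3)(W) — all W, so L
(3,2): →(0,2)(W), (3,1)(W), (3,0)(W), (2,1)(W) — all W, so L
(4,1): →(1,1)(W), (4,0)(W), (3,0)(W) — all W, so L
(5,1): →(2,1)(W), (0,1)(W), (5,0)(W), (4,0)(W) — all W, so L
Every other cell has at least one move into one of the L cells above, so it is W.
From (5,4), the L positions reachable in one move are: (2,4), (0,4), (5,1). Any move reaching one of these is winning.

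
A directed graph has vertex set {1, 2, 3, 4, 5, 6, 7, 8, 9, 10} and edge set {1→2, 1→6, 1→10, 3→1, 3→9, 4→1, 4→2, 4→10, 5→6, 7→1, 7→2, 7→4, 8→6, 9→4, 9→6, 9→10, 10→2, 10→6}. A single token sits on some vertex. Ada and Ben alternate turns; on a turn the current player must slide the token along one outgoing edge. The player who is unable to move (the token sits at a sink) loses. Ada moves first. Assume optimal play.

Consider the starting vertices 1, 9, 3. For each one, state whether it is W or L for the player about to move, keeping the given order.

Build the W/L table. Terminal = L. A non-terminal position is W if it has a move to some L; otherwise it is L.
Every edge goes from a vertex to one that appears earlier in the order 6, 2, 10, 1, 4, 7, 9, 8, 3, 5, so processing vertices in that order labels each vertex after all of its successors.
6: no outgoing edge → L
2: no outgoing edge → L
10: reaches L-position 2 → W
1: reaches L-position 2 → W
4: reaches L-position 2 → W
7: reaches L-position 2 → W
9: reaches L-position 6 → W
8: reaches L-position 6 → W
3: only reaches 9(W), 1(W), all W → L
5: reaches L-position 6 → W

1: W, 9: W, 3: L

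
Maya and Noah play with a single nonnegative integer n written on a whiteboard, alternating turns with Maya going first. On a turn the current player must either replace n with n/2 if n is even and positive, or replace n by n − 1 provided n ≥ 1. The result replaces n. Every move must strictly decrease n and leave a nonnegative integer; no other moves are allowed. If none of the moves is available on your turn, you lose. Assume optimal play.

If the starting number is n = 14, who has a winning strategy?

Maya wins.

Compute win/loss labels from the base case upward. A position with no move is L. Any other position is W if it can reach an L in one move, else L.
n=0: no move → L
n=1: →0(L), so W
n=2: →1(W) only, which is W, so L
n=3: →2(L), so W
n=4: →2(L), so W
n=5: →4(W) only, which is W, so L
n=6: →5(L), so W
n=7: →6(W) only, which is W, so L
n=8: →7(L), so W
n=9: →8(W) only, which is W, so L
n=10: →5(L), so W
n=11: →10(W) only, which is W, so L
n=12: →11(L), so W
n=13: →12(W) only, which is W, so L
n=14: →7(L), so W
From 14 Maya can move to 7, reaching an L position.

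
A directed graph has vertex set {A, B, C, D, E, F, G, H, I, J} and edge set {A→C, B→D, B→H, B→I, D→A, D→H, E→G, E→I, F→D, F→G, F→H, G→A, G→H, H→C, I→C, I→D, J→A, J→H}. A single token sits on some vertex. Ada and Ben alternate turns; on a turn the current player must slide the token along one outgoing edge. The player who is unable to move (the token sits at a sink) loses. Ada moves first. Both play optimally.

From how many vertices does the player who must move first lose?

Label each position W (a win for the player to move) or L (a loss). A position with no legal move is L; any other position is W exactly when some move reaches an L, and L when every move reaches a W.
Every edge goes from a vertex to one that appears earlier in the order C, H, A, G, D, I, B, J, F, E, so processing vertices in that order labels each vertex after all of its successors.
C: no outgoing edge → L
H: can move to C, which is L ⇒ W
A: can move to C, which is L ⇒ W
G: moves to A(W), H(W); every one is W ⇒ L
D: moves to A(W), H(W); every one is W ⇒ L
I: can move to D, which is L ⇒ W
B: can move to D, which is L ⇒ W
J: moves to A(W), H(W); every one is W ⇒ L
F: can move to D, which is L ⇒ W
E: can move to G, which is L ⇒ W
The L vertices are C, D, G, J; that is 4 in all.

4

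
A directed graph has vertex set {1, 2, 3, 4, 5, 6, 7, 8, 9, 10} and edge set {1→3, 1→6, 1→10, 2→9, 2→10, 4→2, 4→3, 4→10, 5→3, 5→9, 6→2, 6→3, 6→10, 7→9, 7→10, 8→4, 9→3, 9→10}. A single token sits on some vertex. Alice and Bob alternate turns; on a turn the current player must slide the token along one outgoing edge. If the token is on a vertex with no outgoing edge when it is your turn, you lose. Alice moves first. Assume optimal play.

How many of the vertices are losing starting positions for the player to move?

3

Label each position W (a win for the player to move) or L (a loss). A position with no legal move is L; any other position is W exactly when some move reaches an L, and L when every move reaches a W.
Every edge goes from a vertex to one that appears earlier in the order 3, 10, 9, 2, 6, 5, 4, 8, 1, 7, so processing vertices in that order labels each vertex after all of its successors.
3: no outgoing edge → L
10: no outgoing edge → L
9: reaches L-position 10 → W
2: reaches L-position 10 → W
6: reaches L-position 10 → W
5: reaches L-position 3 → W
4: reaches L-position 10 → W
8: only reaches 4(W), which is W → L
1: reaches L-position 10 → W
7: reaches L-position 10 → W
The L vertices are 3, 8, 10; that is 3 in all.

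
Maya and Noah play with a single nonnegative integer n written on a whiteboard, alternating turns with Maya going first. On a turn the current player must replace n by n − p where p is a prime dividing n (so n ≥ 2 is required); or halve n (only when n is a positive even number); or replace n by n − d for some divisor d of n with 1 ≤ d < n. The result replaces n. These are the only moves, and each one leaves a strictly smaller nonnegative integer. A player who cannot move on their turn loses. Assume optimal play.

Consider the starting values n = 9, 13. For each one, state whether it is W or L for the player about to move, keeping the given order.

9: L, 13: W

Work bottom-up. With no move the player to move loses. Otherwise the position is W if at least one move leads to an L position for the opponent, and L if every move leads to a W.
n=0: no move → L
n=1: no move → L
n=2: reaches L-position 0 → W
n=3: reaches L-position 0 → W
n=4: only reaches 2(W), 3(W), all W → L
n=5: reaches L-position 0 → W
n=6: reaches L-position 4 → W
n=7: reaches L-position 0 → W
n=8: reaches L-position 4 → W
n=9: only reaches 6(W), 8(W), all W → L
n=10: reaches L-position 9 → W
n=11: reaches L-position 0 → W
n=12: reaches L-position 9 → W
n=13: reaches L-position 0 → W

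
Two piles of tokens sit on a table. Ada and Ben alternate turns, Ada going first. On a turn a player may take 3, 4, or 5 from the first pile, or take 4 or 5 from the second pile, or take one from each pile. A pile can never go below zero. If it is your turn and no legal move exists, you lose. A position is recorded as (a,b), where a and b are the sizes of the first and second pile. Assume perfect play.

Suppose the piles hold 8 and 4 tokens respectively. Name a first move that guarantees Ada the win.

Classify positions by backward induction: terminal positions (no move available) are L. From any other position, the mover wins iff some move reaches an L.
No move ever increases a pile, so every position that can arise here has a ≤ 8 and b ≤ 4; it is enough to label the cells with 0 ≤ a ≤ 8 and 0 ≤ b ≤ 4.
Every move lowers a or b (never raises either), so fill the grid row by row in increasing a, and left to right within a row: each cell's successors are then already labelled.
      b=0  b=1  b=2  b=3  b=4
a=0:    L    L    L    L    W
a=1:    L    W    W    W    W
a=2:    L    W    L    L    W
a=3:    W    W    W    W    W
a=4:    W    W    W    W    L
a=5:    W    W    W    W    L
a=6:    W    L    W    W    L
a=7:    W    L    W    W    W
a=8:    L    L    W    L    W
Cells with no legal move (terminal, hence L): (0,0), (0,1), (0,2), (0,3), (1,0), (2,0).
The remaining L cells, each justified by listing all of its moves:
(2,2): →(1,1)(W) only, which is W, so L
(2,3): →(1,2)(W) only, which is W, so L
(4,4): →(1,4)(W), (0,4)(W), (4,0)(W), (3,3)(W) — all W, so L
(5,4): →(2,4)(W), (1,4)(W), (0,4)(W), (5,0)(W), (4,3)(W) — all W, so L
(6,1): →(3,1)(W), (2,1)(W), (1,1)(W), (5,0)(W) — all W, so L
(6,4): →(3,4)(W), (2,4)(W), (1,4)(W), (6,0)(W), (5,3)(W) — all W, so L
(7,1): →(4,1)(W), (3,1)(W), (2,1)(W), (6,0)(W) — all W, so L
(8,0): →(5,0)(W), (4,0)(W), (3,0)(W) — all W, so L
(8,1): →(5,1)(W), (4,1)(W), (3,1)(W), (7,0)(W) — all W, so L
(8,3): →(5,3)(W), (4,3)(W), (3,3)(W), (7,2)(W) — all W, so L
Every other cell has at least one move into one of the L cells above, so it is W.
From (8,4), the L positions reachable in one move are: (5,4), (4,4), (8,0). Any move reaching one of these is winning.

Move to (5,4).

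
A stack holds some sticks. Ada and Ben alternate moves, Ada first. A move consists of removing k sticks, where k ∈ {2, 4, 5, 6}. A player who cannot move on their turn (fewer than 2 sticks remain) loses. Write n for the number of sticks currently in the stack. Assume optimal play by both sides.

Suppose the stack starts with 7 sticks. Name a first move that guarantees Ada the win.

Remove 6, leaving 1.

Use the standard recursion: the mover loses at a terminal position; elsewhere, the mover wins exactly when some move hands the opponent an L position.
n=0: no move → L
n=1: no move → L
n=2: →0(L), so W
n=3: →1(L), so W
n=4: →0(L), so W
n=5: →1(L), so W
n=6: →1(L), so W
n=7: →1(L), so W
From 7, the L positions reachable in one move are: 1.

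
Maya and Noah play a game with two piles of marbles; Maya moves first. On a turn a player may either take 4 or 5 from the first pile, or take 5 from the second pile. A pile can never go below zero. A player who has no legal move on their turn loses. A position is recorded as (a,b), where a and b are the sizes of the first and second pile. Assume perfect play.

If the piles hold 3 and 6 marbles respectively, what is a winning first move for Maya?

Use the standard recursion: the mover loses at a terminal position; elsewhere, the mover wins exactly when some move hands the opponent an L position.
No move ever increases a pile, so every position that can arise here has a ≤ 3 and b ≤ 6; it is enough to label the cells with 0 ≤ a ≤ 3 and 0 ≤ b ≤ 6.
Every move lowers a or b (never raises either), so fill the grid row by row in increasing a, and left to right within a row: each cell's successors are then already labelled.
      b=0  b=1  b=2  b=3  b=4  b=5  b=6
a=0:    L    L    L    L    L    W    W
a=1:    L    L    L    L    L    W    W
a=2:    L    L    L    L    L    W    W
a=3:    L    L    L    L    L    W    W
Cells with no legal move (terminal, hence L): (0,0), (0,1), (0,2), (0,3), (0,4), (1,0), (1,1), (1,2), (1,3), (1,4), (2,0), (2,1), (2,2), (2,3), (2,4), (3,0), (3,1), (3,2), (3,3), (3,4).
Every other cell has at least one move into one of the L cells above, so it is W.
From (3,6), the L positions reachable in one move are: (3,1).

Move to (3,1).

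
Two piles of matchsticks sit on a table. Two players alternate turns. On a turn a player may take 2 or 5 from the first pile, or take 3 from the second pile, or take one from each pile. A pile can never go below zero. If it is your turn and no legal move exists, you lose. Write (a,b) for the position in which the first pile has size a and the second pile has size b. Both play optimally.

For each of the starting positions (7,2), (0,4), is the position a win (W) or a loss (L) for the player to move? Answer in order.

Use the standard recursion: the mover loses at a terminal position; elsewhere, the mover wins exactly when some move hands the opponent an L position.
No move ever increases a pile, so every position that can arise here has a ≤ 7 and b ≤ 4; it is enough to label the cells with 0 ≤ a ≤ 7 and 0 ≤ b ≤ 4.
Every move lowers a or b (never raises either), so fill the grid row by row in increasing a, and left to right within a row: each cell's successors are then already labelled.
      b=0  b=1  b=2  b=3  b=4
a=0:    L    L    L    W    W
a=1:    L    W    W    W    L
a=2:    W    W    W    L    L
a=3:    W    L    L    L    W
a=4:    L    L    W    W    W
a=5:    W    W    W    W    L
a=6:    W    W    L    L    W
a=7:    L    L    L    W    W
Cells with no legal move (terminal, hence L): (0,0), (0,1), (0,2), (1,0).
The remaining L cells, each justified by listing all of its moves:
(1,4): →(1,1)(W), (0,3)(W) — all W, so L
(2,3): →(0,3)(W), (2,0)(W), (1,2)(W) — all W, so L
(2,4): →(0,4)(W), (2,1)(W), (1,3)(W) — all W, so L
(3,1): →(1,1)(W), (2,0)(W) — all W, so L
(3,2): →(1,2)(W), (2,1)(W) — all W, so L
(3,3): →(1,3)(W), (3,0)(W), (2,2)(W) — all W, so L
(4,0): →(2,0)(W) only, which is W, so L
(4,1): →(2,1)(W), (3,0)(W) — all W, so L
(5,4): →(3,4)(W), (0,4)(W), (5,1)(W), (4,3)(W) — all W, so L
(6,2): →(4,2)(W), (1,2)(W), (5,1)(W) — all W, so L
(6,3): →(4,3)(W), (1,3)(W), (6,0)(W), (5,2)(W) — all W, so L
(7,0): →(5,0)(W), (2,0)(W) — all W, so L
(7,1): →(5,1)(W), (2,1)(W), (6,0)(W) — all W, so L
(7,2): →(5,2)(W), (2,2)(W), (6,1)(W) — all W, so L
Every other cell has at least one move into one of the L cells above, so it is W.
(7,2): one of the L cells justified above, so L
(0,4): the move to (0,1) reaches an L cell, so W

(7,2): L, (0,4): W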